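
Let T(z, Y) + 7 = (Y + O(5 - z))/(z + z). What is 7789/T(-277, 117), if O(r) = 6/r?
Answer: -101404991/93883 ≈ -1080.1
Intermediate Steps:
T(z, Y) = -7 + (Y + 6/(5 - z))/(2*z) (T(z, Y) = -7 + (Y + 6/(5 - z))/(z + z) = -7 + (Y + 6/(5 - z))/((2*z)) = -7 + (Y + 6/(5 - z))*(1/(2*z)) = -7 + (Y + 6/(5 - z))/(2*z))
7789/T(-277, 117) = 7789/(((1/2)*(-6 - (-5 - 277)*(-1*117 + 14*(-277)))/(-277*(-5 - 277)))) = 7789/(((1/2)*(-1/277)*(-6 - 1*(-282)*(-117 - 3878))/(-282))) = 7789/(((1/2)*(-1/277)*(-1/282)*(-6 - 1*(-282)*(-3995)))) = 7789/(((1/2)*(-1/277)*(-1/282)*(-6 - 1126590))) = 7789/(((1/2)*(-1/277)*(-1/282)*(-1126596))) = 7789/(-93883/13019) = 7789*(-13019/93883) = -101404991/93883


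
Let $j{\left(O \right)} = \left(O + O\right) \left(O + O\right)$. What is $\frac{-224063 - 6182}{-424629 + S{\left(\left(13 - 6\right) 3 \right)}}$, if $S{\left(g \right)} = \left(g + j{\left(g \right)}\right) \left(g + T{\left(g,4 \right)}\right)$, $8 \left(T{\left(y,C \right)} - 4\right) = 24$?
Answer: $\frac{230245}{374649} \approx 0.61456$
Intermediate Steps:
$T{\left(y,C \right)} = 7$ ($T{\left(y,C \right)} = 4 + \frac{1}{8} \cdot 24 = 4 + 3 = 7$)
$j{\left(O \right)} = 4 O^{2}$ ($j{\left(O \right)} = 2 O 2 O = 4 O^{2}$)
$S{\left(g \right)} = \left(7 + g\right) \left(g + 4 g^{2}\right)$ ($S{\left(g \right)} = \left(g + 4 g^{2}\right) \left(g + 7\right) = \left(g + 4 g^{2}\right) \left(7 + g\right) = \left(7 + g\right) \left(g + 4 g^{2}\right)$)
$\frac{-224063 - 6182}{-424629 + S{\left(\left(13 - 6\right) 3 \right)}} = \frac{-224063 - 6182}{-424629 + \left(13 - 6\right) 3 \left(7 + 4 \left(\left(13 - 6\right) 3\right)^{2} + 29 \left(13 - 6\right) 3\right)} = - \frac{230245}{-424629 + 7 \cdot 3 \left(7 + 4 \left(7 \cdot 3\right)^{2} + 29 \cdot 7 \cdot 3\right)} = - \frac{230245}{-424629 + 21 \left(7 + 4 \cdot 21^{2} + 29 \cdot 21\right)} = - \frac{230245}{-424629 + 21 \left(7 + 4 \cdot 441 + 609\right)} = - \frac{230245}{-424629 + 21 \left(7 + 1764 + 609\right)} = - \frac{230245}{-424629 + 21 \cdot 2380} = - \frac{230245}{-424629 + 49980} = - \frac{230245}{-374649} = \left(-230245\right) \left(- \frac{1}{374649}\right) = \frac{230245}{374649}$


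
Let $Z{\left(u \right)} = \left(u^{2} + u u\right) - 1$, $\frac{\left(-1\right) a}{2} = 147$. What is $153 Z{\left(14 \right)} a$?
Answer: $-17587962$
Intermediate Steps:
$a = -294$ ($a = \left(-2\right) 147 = -294$)
$Z{\left(u \right)} = -1 + 2 u^{2}$ ($Z{\left(u \right)} = \left(u^{2} + u^{2}\right) - 1 = 2 u^{2} - 1 = -1 + 2 u^{2}$)
$153 Z{\left(14 \right)} a = 153 \left(-1 + 2 \cdot 14^{2}\right) \left(-294\right) = 153 \left(-1 + 2 \cdot 196\right) \left(-294\right) = 153 \left(-1 + 392\right) \left(-294\right) = 153 \cdot 391 \left(-294\right) = 59823 \left(-294\right) = -17587962$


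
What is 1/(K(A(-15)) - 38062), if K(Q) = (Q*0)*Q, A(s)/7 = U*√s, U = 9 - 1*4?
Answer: -1/38062 ≈ -2.6273e-5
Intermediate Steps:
U = 5 (U = 9 - 4 = 5)
A(s) = 35*√s (A(s) = 7*(5*√s) = 35*√s)
K(Q) = 0 (K(Q) = 0*Q = 0)
1/(K(A(-15)) - 38062) = 1/(0 - 38062) = 1/(-38062) = -1/38062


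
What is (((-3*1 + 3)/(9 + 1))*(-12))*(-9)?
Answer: 0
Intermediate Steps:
(((-3*1 + 3)/(9 + 1))*(-12))*(-9) = (((-3 + 3)/10)*(-12))*(-9) = ((0*(⅒))*(-12))*(-9) = (0*(-12))*(-9) = 0*(-9) = 0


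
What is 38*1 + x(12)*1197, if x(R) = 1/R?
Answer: 551/4 ≈ 137.75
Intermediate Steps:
38*1 + x(12)*1197 = 38*1 + 1197/12 = 38 + (1/12)*1197 = 38 + 399/4 = 551/4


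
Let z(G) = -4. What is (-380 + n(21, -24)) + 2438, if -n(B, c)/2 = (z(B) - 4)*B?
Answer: 2394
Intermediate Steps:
n(B, c) = 16*B (n(B, c) = -2*(-4 - 4)*B = -(-16)*B = 16*B)
(-380 + n(21, -24)) + 2438 = (-380 + 16*21) + 2438 = (-380 + 336) + 2438 = -44 + 2438 = 2394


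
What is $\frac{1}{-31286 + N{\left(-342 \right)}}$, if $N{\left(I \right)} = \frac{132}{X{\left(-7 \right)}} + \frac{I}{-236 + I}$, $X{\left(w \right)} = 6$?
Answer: $- \frac{289}{9035125} \approx -3.1986 \cdot 10^{-5}$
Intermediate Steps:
$N{\left(I \right)} = 22 + \frac{I}{-236 + I}$ ($N{\left(I \right)} = \frac{132}{6} + \frac{I}{-236 + I} = 132 \cdot \frac{1}{6} + \frac{I}{-236 + I} = 22 + \frac{I}{-236 + I}$)
$\frac{1}{-31286 + N{\left(-342 \right)}} = \frac{1}{-31286 + \frac{-5192 + 23 \left(-342\right)}{-236 - 342}} = \frac{1}{-31286 + \frac{-5192 - 7866}{-578}} = \frac{1}{-31286 - - \frac{6529}{289}} = \frac{1}{-31286 + \frac{6529}{289}} = \frac{1}{- \frac{9035125}{289}} = - \frac{289}{9035125}$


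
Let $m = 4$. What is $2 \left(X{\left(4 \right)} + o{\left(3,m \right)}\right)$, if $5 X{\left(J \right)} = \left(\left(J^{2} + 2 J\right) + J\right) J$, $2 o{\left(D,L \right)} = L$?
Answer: $\frac{244}{5} \approx 48.8$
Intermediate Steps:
$o{\left(D,L \right)} = \frac{L}{2}$
$X{\left(J \right)} = \frac{J \left(J^{2} + 3 J\right)}{5}$ ($X{\left(J \right)} = \frac{\left(\left(J^{2} + 2 J\right) + J\right) J}{5} = \frac{\left(J^{2} + 3 J\right) J}{5} = \frac{J \left(J^{2} + 3 J\right)}{5}$)
$2 \left(X{\left(4 \right)} + o{\left(3,m \right)}\right) = 2 \left(\frac{4^{2} \left(3 + 4\right)}{5} + \frac{1}{2} \cdot 4\right) = 2 \left(\frac{1}{5} \cdot 16 \cdot 7 + 2\right) = 2 \left(\frac{112}{5} + 2\right) = 2 \cdot \frac{122}{5} = \frac{244}{5}$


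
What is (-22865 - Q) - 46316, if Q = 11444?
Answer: -80625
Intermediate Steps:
(-22865 - Q) - 46316 = (-22865 - 1*11444) - 46316 = (-22865 - 11444) - 46316 = -34309 - 46316 = -80625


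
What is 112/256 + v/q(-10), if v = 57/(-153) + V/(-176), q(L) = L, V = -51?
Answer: 40013/89760 ≈ 0.44578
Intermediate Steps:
v = -743/8976 (v = 57/(-153) - 51/(-176) = 57*(-1/153) - 51*(-1/176) = -19/51 + 51/176 = -743/8976 ≈ -0.082776)
112/256 + v/q(-10) = 112/256 - 743/8976/(-10) = 112*(1/256) - 743/8976*(-⅒) = 7/16 + 743/89760 = 40013/89760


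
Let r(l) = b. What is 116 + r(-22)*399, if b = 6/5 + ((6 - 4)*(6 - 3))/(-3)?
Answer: -1016/5 ≈ -203.20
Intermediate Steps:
b = -⅘ (b = 6*(⅕) + (2*3)*(-⅓) = 6/5 + 6*(-⅓) = 6/5 - 2 = -⅘ ≈ -0.80000)
r(l) = -⅘
116 + r(-22)*399 = 116 - ⅘*399 = 116 - 1596/5 = -1016/5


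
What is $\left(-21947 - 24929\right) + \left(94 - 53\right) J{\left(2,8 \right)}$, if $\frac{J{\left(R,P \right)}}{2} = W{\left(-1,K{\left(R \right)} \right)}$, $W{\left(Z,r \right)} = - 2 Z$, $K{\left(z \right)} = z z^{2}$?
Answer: $-46712$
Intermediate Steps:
$K{\left(z \right)} = z^{3}$
$J{\left(R,P \right)} = 4$ ($J{\left(R,P \right)} = 2 \left(\left(-2\right) \left(-1\right)\right) = 2 \cdot 2 = 4$)
$\left(-21947 - 24929\right) + \left(94 - 53\right) J{\left(2,8 \right)} = \left(-21947 - 24929\right) + \left(94 - 53\right) 4 = -46876 + 41 \cdot 4 = -46876 + 164 = -46712$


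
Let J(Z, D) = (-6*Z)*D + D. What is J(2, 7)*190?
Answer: -14630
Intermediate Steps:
J(Z, D) = D - 6*D*Z (J(Z, D) = -6*D*Z + D = D - 6*D*Z)
J(2, 7)*190 = (7*(1 - 6*2))*190 = (7*(1 - 12))*190 = (7*(-11))*190 = -77*190 = -14630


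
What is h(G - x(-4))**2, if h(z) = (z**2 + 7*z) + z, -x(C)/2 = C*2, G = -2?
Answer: 32400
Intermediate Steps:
x(C) = -4*C (x(C) = -2*C*2 = -4*C)
h(z) = z**2 + 8*z
h(G - x(-4))**2 = ((-2 - (-4)*(-4))*(8 + (-2 - (-4)*(-4))))**2 = ((-2 - 1*16)*(8 + (-2 - 1*16)))**2 = ((-2 - 16)*(8 + (-2 - 16)))**2 = (-18*(8 - 18))**2 = (-18*(-10))**2 = 180**2 = 32400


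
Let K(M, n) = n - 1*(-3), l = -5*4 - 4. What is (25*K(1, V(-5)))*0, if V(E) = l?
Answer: 0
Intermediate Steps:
l = -24 (l = -20 - 4 = -24)
V(E) = -24
K(M, n) = 3 + n (K(M, n) = n + 3 = 3 + n)
(25*K(1, V(-5)))*0 = (25*(3 - 24))*0 = (25*(-21))*0 = -525*0 = 0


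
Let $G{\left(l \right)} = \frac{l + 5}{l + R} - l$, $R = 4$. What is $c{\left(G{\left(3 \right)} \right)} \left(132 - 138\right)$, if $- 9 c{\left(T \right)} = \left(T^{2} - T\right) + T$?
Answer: $\frac{338}{147} \approx 2.2993$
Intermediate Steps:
$G{\left(l \right)} = - l + \frac{5 + l}{4 + l}$ ($G{\left(l \right)} = \frac{l + 5}{l + 4} - l = \frac{5 + l}{4 + l} - l = - l + \frac{5 + l}{4 + l}$)
$c{\left(T \right)} = - \frac{T^{2}}{9}$ ($c{\left(T \right)} = - \frac{\left(T^{2} - T\right) + T}{9} = - \frac{T^{2}}{9}$)
$c{\left(G{\left(3 \right)} \right)} \left(132 - 138\right) = - \frac{\left(\frac{5 - 3^{2} - 9}{4 + 3}\right)^{2}}{9} \left(132 - 138\right) = - \frac{\left(\frac{5 - 9 - 9}{7}\right)^{2}}{9} \left(-6\right) = - \frac{\left(\frac{1}{7} \left(-13\right)\right)^{2}}{9} \left(-6\right) = - \frac{\left(- \frac{13}{7}\right)^{2}}{9} \left(-6\right) = \left(- \frac{1}{9}\right) \frac{169}{49} \left(-6\right) = \left(- \frac{169}{441}\right) \left(-6\right) = \frac{338}{147}$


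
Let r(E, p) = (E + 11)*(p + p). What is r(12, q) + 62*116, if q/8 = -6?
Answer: 4984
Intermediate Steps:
q = -48 (q = 8*(-6) = -48)
r(E, p) = 2*p*(11 + E) (r(E, p) = (11 + E)*(2*p) = 2*p*(11 + E))
r(12, q) + 62*116 = 2*(-48)*(11 + 12) + 62*116 = 2*(-48)*23 + 7192 = -2208 + 7192 = 4984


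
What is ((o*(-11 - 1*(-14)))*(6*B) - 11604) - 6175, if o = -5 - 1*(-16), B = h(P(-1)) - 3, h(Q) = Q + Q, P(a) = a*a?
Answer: -17977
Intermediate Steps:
P(a) = a**2
h(Q) = 2*Q
B = -1 (B = 2*(-1)**2 - 3 = 2*1 - 3 = 2 - 3 = -1)
o = 11 (o = -5 + 16 = 11)
((o*(-11 - 1*(-14)))*(6*B) - 11604) - 6175 = ((11*(-11 - 1*(-14)))*(6*(-1)) - 11604) - 6175 = ((11*(-11 + 14))*(-6) - 11604) - 6175 = ((11*3)*(-6) - 11604) - 6175 = (33*(-6) - 11604) - 6175 = (-198 - 11604) - 6175 = -11802 - 6175 = -17977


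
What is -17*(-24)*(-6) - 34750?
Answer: -37198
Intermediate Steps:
-17*(-24)*(-6) - 34750 = 408*(-6) - 34750 = -2448 - 34750 = -37198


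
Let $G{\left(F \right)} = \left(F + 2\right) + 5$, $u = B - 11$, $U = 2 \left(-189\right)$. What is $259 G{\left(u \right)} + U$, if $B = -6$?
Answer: $-2968$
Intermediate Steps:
$U = -378$
$u = -17$ ($u = -6 - 11 = -17$)
$G{\left(F \right)} = 7 + F$ ($G{\left(F \right)} = \left(2 + F\right) + 5 = 7 + F$)
$259 G{\left(u \right)} + U = 259 \left(7 - 17\right) - 378 = 259 \left(-10\right) - 378 = -2590 - 378 = -2968$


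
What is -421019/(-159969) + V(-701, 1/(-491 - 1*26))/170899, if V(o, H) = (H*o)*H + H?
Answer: 19231904717622167/7307291587652859 ≈ 2.6319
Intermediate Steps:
V(o, H) = H + o*H² (V(o, H) = o*H² + H = H + o*H²)
-421019/(-159969) + V(-701, 1/(-491 - 1*26))/170899 = -421019/(-159969) + ((1 - 701/(-491 - 1*26))/(-491 - 1*26))/170899 = -421019*(-1/159969) + ((1 - 701/(-491 - 26))/(-491 - 26))*(1/170899) = 421019/159969 + ((1 - 701/(-517))/(-517))*(1/170899) = 421019/159969 - (1 - 1/517*(-701))/517*(1/170899) = 421019/159969 - (1 + 701/517)/517*(1/170899) = 421019/159969 - 1/517*1218/517*(1/170899) = 421019/159969 - 1218/267289*1/170899 = 421019/159969 - 1218/45679422811 = 19231904717622167/7307291587652859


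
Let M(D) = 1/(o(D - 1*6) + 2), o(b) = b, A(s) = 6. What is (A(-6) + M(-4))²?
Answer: 2209/64 ≈ 34.516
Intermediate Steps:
M(D) = 1/(-4 + D) (M(D) = 1/((D - 1*6) + 2) = 1/((D - 6) + 2) = 1/((-6 + D) + 2) = 1/(-4 + D))
(A(-6) + M(-4))² = (6 + 1/(-4 - 4))² = (6 + 1/(-8))² = (6 - ⅛)² = (47/8)² = 2209/64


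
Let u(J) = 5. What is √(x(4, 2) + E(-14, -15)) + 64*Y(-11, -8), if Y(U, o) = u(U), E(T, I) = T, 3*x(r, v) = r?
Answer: 320 + I*√114/3 ≈ 320.0 + 3.559*I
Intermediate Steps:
x(r, v) = r/3
Y(U, o) = 5
√(x(4, 2) + E(-14, -15)) + 64*Y(-11, -8) = √((⅓)*4 - 14) + 64*5 = √(4/3 - 14) + 320 = √(-38/3) + 320 = I*√114/3 + 320 = 320 + I*√114/3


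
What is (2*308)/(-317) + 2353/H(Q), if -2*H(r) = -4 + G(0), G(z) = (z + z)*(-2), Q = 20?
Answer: 744669/634 ≈ 1174.6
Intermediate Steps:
G(z) = -4*z (G(z) = (2*z)*(-2) = -4*z)
H(r) = 2 (H(r) = -(-4 - 4*0)/2 = -(-4 + 0)/2 = -1/2*(-4) = 2)
(2*308)/(-317) + 2353/H(Q) = (2*308)/(-317) + 2353/2 = 616*(-1/317) + 2353*(1/2) = -616/317 + 2353/2 = 744669/634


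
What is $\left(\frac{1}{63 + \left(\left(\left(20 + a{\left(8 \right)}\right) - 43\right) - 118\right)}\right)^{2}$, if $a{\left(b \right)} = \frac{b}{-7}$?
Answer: $\frac{49}{306916} \approx 0.00015965$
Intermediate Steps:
$a{\left(b \right)} = - \frac{b}{7}$ ($a{\left(b \right)} = b \left(- \frac{1}{7}\right) = - \frac{b}{7}$)
$\left(\frac{1}{63 + \left(\left(\left(20 + a{\left(8 \right)}\right) - 43\right) - 118\right)}\right)^{2} = \left(\frac{1}{63 + \left(\left(\left(20 - \frac{8}{7}\right) - 43\right) - 118\right)}\right)^{2} = \left(\frac{1}{63 + \left(\left(\frac{132}{7} - 43\right) - 118\right)}\right)^{2} = \left(\frac{1}{63 - \frac{995}{7}}\right)^{2} = \left(\frac{1}{- \frac{554}{7}}\right)^{2} = \left(- \frac{7}{554}\right)^{2} = \frac{49}{306916}$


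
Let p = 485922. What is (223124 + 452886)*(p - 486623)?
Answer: -473883010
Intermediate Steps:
(223124 + 452886)*(p - 486623) = (223124 + 452886)*(485922 - 486623) = 676010*(-701) = -473883010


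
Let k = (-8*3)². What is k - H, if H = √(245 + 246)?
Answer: 576 - √491 ≈ 553.84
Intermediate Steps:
H = √491 ≈ 22.159
k = 576 (k = (-24)² = 576)
k - H = 576 - √491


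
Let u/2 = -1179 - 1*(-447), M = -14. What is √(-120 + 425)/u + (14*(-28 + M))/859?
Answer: -588/859 - √305/1464 ≈ -0.69645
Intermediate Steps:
u = -1464 (u = 2*(-1179 - 1*(-447)) = 2*(-1179 + 447) = 2*(-732) = -1464)
√(-120 + 425)/u + (14*(-28 + M))/859 = √(-120 + 425)/(-1464) + (14*(-28 - 14))/859 = √305*(-1/1464) + (14*(-42))*(1/859) = -√305/1464 - 588*1/859 = -√305/1464 - 588/859 = -588/859 - √305/1464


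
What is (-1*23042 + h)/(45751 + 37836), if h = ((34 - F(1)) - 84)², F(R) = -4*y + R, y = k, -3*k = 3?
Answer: -20017/83587 ≈ -0.23948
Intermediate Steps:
k = -1 (k = -⅓*3 = -1)
y = -1
F(R) = 4 + R (F(R) = -4*(-1) + R = 4 + R)
h = 3025 (h = ((34 - (4 + 1)) - 84)² = ((34 - 1*5) - 84)² = ((34 - 5) - 84)² = (29 - 84)² = (-55)² = 3025)
(-1*23042 + h)/(45751 + 37836) = (-1*23042 + 3025)/(45751 + 37836) = (-23042 + 3025)/83587 = -20017*1/83587 = -20017/83587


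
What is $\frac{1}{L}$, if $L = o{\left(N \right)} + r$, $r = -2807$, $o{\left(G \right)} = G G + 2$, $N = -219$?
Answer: $\frac{1}{45156} \approx 2.2145 \cdot 10^{-5}$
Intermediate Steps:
$o{\left(G \right)} = 2 + G^{2}$ ($o{\left(G \right)} = G^{2} + 2 = 2 + G^{2}$)
$L = 45156$ ($L = \left(2 + \left(-219\right)^{2}\right) - 2807 = \left(2 + 47961\right) - 2807 = 47963 - 2807 = 45156$)
$\frac{1}{L} = \frac{1}{45156}$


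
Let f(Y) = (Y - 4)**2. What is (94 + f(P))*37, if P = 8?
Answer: 4070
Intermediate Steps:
f(Y) = (-4 + Y)**2
(94 + f(P))*37 = (94 + (-4 + 8)**2)*37 = (94 + 4**2)*37 = (94 + 16)*37 = 110*37 = 4070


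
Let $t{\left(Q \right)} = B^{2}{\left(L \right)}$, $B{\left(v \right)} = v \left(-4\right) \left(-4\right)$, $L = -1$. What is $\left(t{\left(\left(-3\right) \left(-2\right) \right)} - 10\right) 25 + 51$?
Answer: $6201$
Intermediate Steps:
$B{\left(v \right)} = 16 v$ ($B{\left(v \right)} = - 4 v \left(-4\right) = 16 v$)
$t{\left(Q \right)} = 256$ ($t{\left(Q \right)} = \left(16 \left(-1\right)\right)^{2} = \left(-16\right)^{2} = 256$)
$\left(t{\left(\left(-3\right) \left(-2\right) \right)} - 10\right) 25 + 51 = \left(256 - 10\right) 25 + 51 = 246 \cdot 25 + 51 = 6150 + 51 = 6201$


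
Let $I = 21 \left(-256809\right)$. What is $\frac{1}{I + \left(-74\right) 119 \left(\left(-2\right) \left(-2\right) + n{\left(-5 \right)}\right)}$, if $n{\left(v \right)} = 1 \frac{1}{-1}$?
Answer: $- \frac{1}{5419407} \approx -1.8452 \cdot 10^{-7}$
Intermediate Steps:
$n{\left(v \right)} = -1$ ($n{\left(v \right)} = 1 \left(-1\right) = -1$)
$I = -5392989$
$\frac{1}{I + \left(-74\right) 119 \left(\left(-2\right) \left(-2\right) + n{\left(-5 \right)}\right)} = \frac{1}{-5392989 + \left(-74\right) 119 \left(\left(-2\right) \left(-2\right) - 1\right)} = \frac{1}{-5392989 - 8806 \left(4 - 1\right)} = \frac{1}{-5392989 - 26418} = \frac{1}{-5419407} = - \frac{1}{5419407}$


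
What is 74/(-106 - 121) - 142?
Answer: -32308/227 ≈ -142.33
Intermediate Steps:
74/(-106 - 121) - 142 = 74/(-227) - 142 = 74*(-1/227) - 142 = -74/227 - 142 = -32308/227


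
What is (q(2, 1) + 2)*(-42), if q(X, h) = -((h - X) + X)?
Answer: -42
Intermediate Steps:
q(X, h) = -h
(q(2, 1) + 2)*(-42) = (-1*1 + 2)*(-42) = (-1 + 2)*(-42) = 1*(-42) = -42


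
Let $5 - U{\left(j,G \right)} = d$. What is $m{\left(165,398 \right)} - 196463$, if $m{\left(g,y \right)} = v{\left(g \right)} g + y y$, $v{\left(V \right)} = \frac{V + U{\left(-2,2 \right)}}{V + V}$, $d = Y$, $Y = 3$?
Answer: $- \frac{75951}{2} \approx -37976.0$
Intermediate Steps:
$d = 3$
$U{\left(j,G \right)} = 2$ ($U{\left(j,G \right)} = 5 - 3 = 2$)
$v{\left(V \right)} = \frac{2 + V}{2 V}$ ($v{\left(V \right)} = \frac{V + 2}{V + V} = \frac{2 + V}{2 V}$)
$m{\left(g,y \right)} = 1 + y^{2} + \frac{g}{2}$ ($m{\left(g,y \right)} = \frac{2 + g}{2 g} g + y y = \left(1 + \frac{g}{2}\right) + y^{2} = 1 + y^{2} + \frac{g}{2}$)
$m{\left(165,398 \right)} - 196463 = \left(1 + 398^{2} + \frac{1}{2} \cdot 165\right) - 196463 = \left(1 + 158404 + \frac{165}{2}\right) - 196463 = \frac{316975}{2} - 196463 = - \frac{75951}{2}$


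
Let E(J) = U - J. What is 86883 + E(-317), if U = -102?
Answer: 87098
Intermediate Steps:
E(J) = -102 - J
86883 + E(-317) = 86883 + (-102 - 1*(-317)) = 86883 + (-102 + 317) = 86883 + 215 = 87098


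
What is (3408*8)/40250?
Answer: 13632/20125 ≈ 0.67737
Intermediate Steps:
(3408*8)/40250 = 27264*(1/40250) = 13632/20125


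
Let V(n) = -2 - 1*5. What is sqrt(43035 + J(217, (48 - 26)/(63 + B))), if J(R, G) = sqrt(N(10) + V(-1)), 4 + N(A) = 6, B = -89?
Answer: sqrt(43035 + I*sqrt(5)) ≈ 207.45 + 0.0054*I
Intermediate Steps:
N(A) = 2 (N(A) = -4 + 6 = 2)
V(n) = -7 (V(n) = -2 - 5 = -7)
J(R, G) = I*sqrt(5) (J(R, G) = sqrt(2 - 7) = sqrt(-5) = I*sqrt(5))
sqrt(43035 + J(217, (48 - 26)/(63 + B))) = sqrt(43035 + I*sqrt(5))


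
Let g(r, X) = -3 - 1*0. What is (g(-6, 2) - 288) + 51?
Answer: -240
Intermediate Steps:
g(r, X) = -3 (g(r, X) = -3 + 0 = -3)
(g(-6, 2) - 288) + 51 = (-3 - 288) + 51 = -291 + 51 = -240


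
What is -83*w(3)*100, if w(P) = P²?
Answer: -74700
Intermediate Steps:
-83*w(3)*100 = -83*3²*100 = -83*9*100 = -747*100 = -74700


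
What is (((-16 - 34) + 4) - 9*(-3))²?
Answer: 361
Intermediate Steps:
(((-16 - 34) + 4) - 9*(-3))² = ((-50 + 4) + 27)² = (-46 + 27)² = (-19)² = 361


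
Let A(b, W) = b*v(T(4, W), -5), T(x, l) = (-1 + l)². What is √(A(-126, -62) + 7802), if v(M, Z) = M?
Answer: 2*I*√123073 ≈ 701.63*I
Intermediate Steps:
A(b, W) = b*(-1 + W)²
√(A(-126, -62) + 7802) = √(-126*(-1 - 62)² + 7802) = √(-126*(-63)² + 7802) = √(-126*3969 + 7802) = √(-500094 + 7802) = √(-492292) = 2*I*√123073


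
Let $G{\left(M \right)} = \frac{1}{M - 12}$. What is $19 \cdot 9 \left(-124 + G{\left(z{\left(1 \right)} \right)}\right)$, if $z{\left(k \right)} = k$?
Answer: $- \frac{233415}{11} \approx -21220.0$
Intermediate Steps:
$G{\left(M \right)} = \frac{1}{-12 + M}$
$19 \cdot 9 \left(-124 + G{\left(z{\left(1 \right)} \right)}\right) = 19 \cdot 9 \left(-124 + \frac{1}{-12 + 1}\right) = 171 \left(-124 + \frac{1}{-11}\right) = 171 \left(-124 - \frac{1}{11}\right) = 171 \left(- \frac{1365}{11}\right) = - \frac{233415}{11}$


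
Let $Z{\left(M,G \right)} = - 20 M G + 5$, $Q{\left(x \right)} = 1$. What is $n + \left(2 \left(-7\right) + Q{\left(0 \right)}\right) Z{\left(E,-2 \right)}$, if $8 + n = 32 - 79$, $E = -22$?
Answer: $11320$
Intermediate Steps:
$Z{\left(M,G \right)} = 5 - 20 G M$ ($Z{\left(M,G \right)} = - 20 G M + 5 = 5 - 20 G M$)
$n = -55$ ($n = -8 + \left(32 - 79\right) = -8 - 47 = -55$)
$n + \left(2 \left(-7\right) + Q{\left(0 \right)}\right) Z{\left(E,-2 \right)} = -55 + \left(2 \left(-7\right) + 1\right) \left(5 - \left(-40\right) \left(-22\right)\right) = -55 + \left(-14 + 1\right) \left(5 - 880\right) = -55 - -11375 = -55 + 11375 = 11320$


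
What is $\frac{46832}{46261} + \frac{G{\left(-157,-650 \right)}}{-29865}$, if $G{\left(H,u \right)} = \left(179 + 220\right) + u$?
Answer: $\frac{1410249191}{1381584765} \approx 1.0207$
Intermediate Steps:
$G{\left(H,u \right)} = 399 + u$
$\frac{46832}{46261} + \frac{G{\left(-157,-650 \right)}}{-29865} = \frac{46832}{46261} + \frac{399 - 650}{-29865} = 46832 \cdot \frac{1}{46261} - - \frac{251}{29865} = \frac{46832}{46261} + \frac{251}{29865} = \frac{1410249191}{1381584765}$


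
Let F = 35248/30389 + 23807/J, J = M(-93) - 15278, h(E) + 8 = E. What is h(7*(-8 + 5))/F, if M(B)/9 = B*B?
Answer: -55135583203/2928691547 ≈ -18.826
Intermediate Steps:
M(B) = 9*B**2 (M(B) = 9*(B*B) = 9*B**2)
h(E) = -8 + E
J = 62563 (J = 9*(-93)**2 - 15278 = 9*8649 - 15278 = 77841 - 15278 = 62563)
F = 2928691547/1901227007 (F = 35248/30389 + 23807/62563 = 2928691547/1901227007 ≈ 1.5404)
h(7*(-8 + 5))/F = (-8 + 7*(-8 + 5))/(2928691547/1901227007) = (-8 + 7*(-3))*(1901227007/2928691547) = (-8 - 21)*(1901227007/2928691547) = -29*1901227007/2928691547 = -55135583203/2928691547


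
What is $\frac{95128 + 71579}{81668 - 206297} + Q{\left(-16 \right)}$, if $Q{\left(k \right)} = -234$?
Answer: $- \frac{9776631}{41543} \approx -235.34$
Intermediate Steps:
$\frac{95128 + 71579}{81668 - 206297} + Q{\left(-16 \right)} = \frac{95128 + 71579}{81668 - 206297} - 234 = \frac{166707}{-124629} - 234 = 166707 \left(- \frac{1}{124629}\right) - 234 = - \frac{55569}{41543} - 234 = - \frac{9776631}{41543}$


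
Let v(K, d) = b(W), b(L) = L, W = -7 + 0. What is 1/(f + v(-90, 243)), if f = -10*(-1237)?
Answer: 1/12363 ≈ 8.0887e-5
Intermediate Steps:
W = -7
v(K, d) = -7
f = 12370
1/(f + v(-90, 243)) = 1/(12370 - 7) = 1/12363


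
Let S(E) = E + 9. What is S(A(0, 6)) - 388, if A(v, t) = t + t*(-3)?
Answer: -391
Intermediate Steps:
A(v, t) = -2*t (A(v, t) = t - 3*t = -2*t)
S(E) = 9 + E
S(A(0, 6)) - 388 = (9 - 2*6) - 388 = (9 - 12) - 388 = -3 - 388 = -391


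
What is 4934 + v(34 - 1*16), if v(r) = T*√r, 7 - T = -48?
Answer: 4934 + 165*√2 ≈ 5167.3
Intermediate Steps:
T = 55 (T = 7 - 1*(-48) = 7 + 48 = 55)
v(r) = 55*√r
4934 + v(34 - 1*16) = 4934 + 55*√(34 - 1*16) = 4934 + 55*√(34 - 16) = 4934 + 55*√18 = 4934 + 55*(3*√2) = 4934 + 165*√2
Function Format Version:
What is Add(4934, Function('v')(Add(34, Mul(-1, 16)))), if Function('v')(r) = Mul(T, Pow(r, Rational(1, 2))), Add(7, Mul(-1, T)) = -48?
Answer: Add(4934, Mul(165, Pow(2, Rational(1, 2)))) ≈ 5167.3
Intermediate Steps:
T = 55 (T = Add(7, Mul(-1, -48)) = Add(7, 48) = 55)
Function('v')(r) = Mul(55, Pow(r, Rational(1, 2)))
Add(4934, Function('v')(Add(34, Mul(-1, 16)))) = Add(4934, Mul(55, Pow(Add(34, Mul(-1, 16)), Rational(1, 2)))) = Add(4934, Mul(55, Pow(Add(34, -16), Rational(1, 2)))) = Add(4934, Mul(55, Pow(18, Rational(1, 2)))) = Add(4934, Mul(55, Mul(3, Pow(2, Rational(1, 2))))) = Add(4934, Mul(165, Pow(2, Rational(1, 2))))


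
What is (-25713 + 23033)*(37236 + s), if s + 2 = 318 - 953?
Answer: -98085320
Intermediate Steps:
s = -637 (s = -2 + (318 - 953) = -2 - 635 = -637)
(-25713 + 23033)*(37236 + s) = (-25713 + 23033)*(37236 - 637) = -2680*36599 = -98085320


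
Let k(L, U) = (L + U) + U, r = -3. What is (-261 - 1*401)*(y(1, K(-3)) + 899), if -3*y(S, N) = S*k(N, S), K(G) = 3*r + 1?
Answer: -596462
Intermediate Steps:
k(L, U) = L + 2*U
K(G) = -8 (K(G) = 3*(-3) + 1 = -9 + 1 = -8)
y(S, N) = -S*(N + 2*S)/3
(-261 - 1*401)*(y(1, K(-3)) + 899) = (-261 - 1*401)*(-1/3*1*(-8 + 2*1) + 899) = (-261 - 401)*(-1/3*1*(-8 + 2) + 899) = -662*(-1/3*1*(-6) + 899) = -662*(2 + 899) = -662*901 = -596462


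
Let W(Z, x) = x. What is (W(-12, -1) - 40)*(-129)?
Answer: 5289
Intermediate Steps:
(W(-12, -1) - 40)*(-129) = (-1 - 40)*(-129) = -41*(-129) = 5289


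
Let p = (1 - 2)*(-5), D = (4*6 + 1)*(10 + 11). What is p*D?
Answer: 2625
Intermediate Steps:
D = 525 (D = (24 + 1)*21 = 25*21 = 525)
p = 5 (p = -1*(-5) = 5)
p*D = 5*525 = 2625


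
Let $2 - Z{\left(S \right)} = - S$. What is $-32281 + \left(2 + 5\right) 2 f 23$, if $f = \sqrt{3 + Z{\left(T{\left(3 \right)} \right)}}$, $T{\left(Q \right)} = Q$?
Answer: $-32281 + 644 \sqrt{2} \approx -31370.0$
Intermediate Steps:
$Z{\left(S \right)} = 2 + S$ ($Z{\left(S \right)} = 2 - - S = 2 + S$)
$f = 2 \sqrt{2}$ ($f = \sqrt{3 + \left(2 + 3\right)} = \sqrt{3 + 5} = \sqrt{8} = 2 \sqrt{2} \approx 2.8284$)
$-32281 + \left(2 + 5\right) 2 f 23 = -32281 + \left(2 + 5\right) 2 \cdot 2 \sqrt{2} \cdot 23 = -32281 + 7 \cdot 2 \cdot 2 \sqrt{2} \cdot 23 = -32281 + 14 \cdot 2 \sqrt{2} \cdot 23 = -32281 + 28 \sqrt{2} \cdot 23 = -32281 + 644 \sqrt{2}$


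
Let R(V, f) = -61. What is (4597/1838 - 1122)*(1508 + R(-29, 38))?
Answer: -2977403633/1838 ≈ -1.6199e+6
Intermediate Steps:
(4597/1838 - 1122)*(1508 + R(-29, 38)) = (4597/1838 - 1122)*(1508 - 61) = (4597*(1/1838) - 1122)*1447 = (4597/1838 - 1122)*1447 = -2057639/1838*1447 = -2977403633/1838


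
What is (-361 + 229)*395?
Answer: -52140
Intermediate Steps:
(-361 + 229)*395 = -132*395 = -52140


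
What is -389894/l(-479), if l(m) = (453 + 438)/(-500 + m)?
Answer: 34700566/81 ≈ 4.2840e+5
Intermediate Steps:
l(m) = 891/(-500 + m)
-389894/l(-479) = -389894/(891/(-500 - 479)) = -389894/(891/(-979)) = -389894/(891*(-1/979)) = -389894/(-81/89) = -389894*(-89/81) = 34700566/81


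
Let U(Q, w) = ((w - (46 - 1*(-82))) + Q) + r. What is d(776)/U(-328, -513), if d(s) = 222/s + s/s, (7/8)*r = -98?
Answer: -499/419428 ≈ -0.0011897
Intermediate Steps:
r = -112 (r = (8/7)*(-98) = -112)
d(s) = 1 + 222/s (d(s) = 222/s + 1 = 1 + 222/s)
U(Q, w) = -240 + Q + w (U(Q, w) = ((w - (46 - 1*(-82))) + Q) - 112 = ((w - (46 + 82)) + Q) - 112 = ((w - 1*128) + Q) - 112 = ((w - 128) + Q) - 112 = ((-128 + w) + Q) - 112 = (-128 + Q + w) - 112 = -240 + Q + w)
d(776)/U(-328, -513) = ((222 + 776)/776)/(-240 - 328 - 513) = ((1/776)*998)/(-1081) = (499/388)*(-1/1081) = -499/419428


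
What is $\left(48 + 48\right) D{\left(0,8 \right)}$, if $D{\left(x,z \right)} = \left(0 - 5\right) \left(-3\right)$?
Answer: $1440$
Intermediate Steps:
$D{\left(x,z \right)} = 15$ ($D{\left(x,z \right)} = \left(-5\right) \left(-3\right) = 15$)
$\left(48 + 48\right) D{\left(0,8 \right)} = \left(48 + 48\right) 15 = 96 \cdot 15 = 1440$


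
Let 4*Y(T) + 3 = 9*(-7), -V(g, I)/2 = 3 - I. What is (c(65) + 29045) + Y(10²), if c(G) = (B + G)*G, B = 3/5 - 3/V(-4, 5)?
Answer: 132975/4 ≈ 33244.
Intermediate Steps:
V(g, I) = -6 + 2*I (V(g, I) = -2*(3 - I) = -6 + 2*I)
B = -3/20 (B = 3/5 - 3/(-6 + 2*5) = 3*(⅕) - 3/(-6 + 10) = ⅗ - 3/4 = ⅗ - 3*¼ = ⅗ - ¾ = -3/20 ≈ -0.15000)
c(G) = G*(-3/20 + G) (c(G) = (-3/20 + G)*G = G*(-3/20 + G))
Y(T) = -33/2 (Y(T) = -¾ + (9*(-7))/4 = -¾ + (¼)*(-63) = -¾ - 63/4 = -33/2)
(c(65) + 29045) + Y(10²) = ((1/20)*65*(-3 + 20*65) + 29045) - 33/2 = ((1/20)*65*(-3 + 1300) + 29045) - 33/2 = ((1/20)*65*1297 + 29045) - 33/2 = (16861/4 + 29045) - 33/2 = 133041/4 - 33/2 = 132975/4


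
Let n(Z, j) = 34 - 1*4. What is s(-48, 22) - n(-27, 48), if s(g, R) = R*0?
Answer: -30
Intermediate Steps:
n(Z, j) = 30 (n(Z, j) = 34 - 4 = 30)
s(g, R) = 0
s(-48, 22) - n(-27, 48) = 0 - 1*30 = 0 - 30 = -30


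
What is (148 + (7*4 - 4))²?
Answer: 29584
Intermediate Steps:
(148 + (7*4 - 4))² = (148 + (28 - 4))² = (148 + 24)² = 172² = 29584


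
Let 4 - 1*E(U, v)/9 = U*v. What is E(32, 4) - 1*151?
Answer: -1267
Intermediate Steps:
E(U, v) = 36 - 9*U*v
E(32, 4) - 1*151 = (36 - 9*32*4) - 1*151 = (36 - 1152) - 151 = -1116 - 151 = -1267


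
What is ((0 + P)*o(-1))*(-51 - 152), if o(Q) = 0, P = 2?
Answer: 0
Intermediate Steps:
((0 + P)*o(-1))*(-51 - 152) = ((0 + 2)*0)*(-51 - 152) = (2*0)*(-203) = 0*(-203) = 0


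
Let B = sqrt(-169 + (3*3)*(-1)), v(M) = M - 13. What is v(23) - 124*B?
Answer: 10 - 124*I*sqrt(178) ≈ 10.0 - 1654.4*I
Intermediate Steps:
v(M) = -13 + M
B = I*sqrt(178) (B = sqrt(-169 + 9*(-1)) = sqrt(-169 - 9) = sqrt(-178) = I*sqrt(178) ≈ 13.342*I)
v(23) - 124*B = (-13 + 23) - 124*I*sqrt(178) = 10 - 124*I*sqrt(178)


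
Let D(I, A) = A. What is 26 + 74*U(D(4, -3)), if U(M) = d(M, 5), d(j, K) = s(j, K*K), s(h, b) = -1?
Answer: -48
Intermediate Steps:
d(j, K) = -1
U(M) = -1
26 + 74*U(D(4, -3)) = 26 + 74*(-1) = 26 - 74 = -48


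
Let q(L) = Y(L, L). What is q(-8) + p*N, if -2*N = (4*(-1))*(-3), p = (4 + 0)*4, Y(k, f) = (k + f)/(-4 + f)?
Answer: -284/3 ≈ -94.667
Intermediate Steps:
Y(k, f) = (f + k)/(-4 + f)
p = 16 (p = 4*4 = 16)
q(L) = 2*L/(-4 + L) (q(L) = (L + L)/(-4 + L) = (2*L)/(-4 + L) = 2*L/(-4 + L))
N = -6 (N = -4*(-1)*(-3)/2 = -(-2)*(-3) = -½*12 = -6)
q(-8) + p*N = 2*(-8)/(-4 - 8) + 16*(-6) = 2*(-8)/(-12) - 96 = 2*(-8)*(-1/12) - 96 = 4/3 - 96 = -284/3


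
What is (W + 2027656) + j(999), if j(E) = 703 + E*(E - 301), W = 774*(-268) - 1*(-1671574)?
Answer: 4189803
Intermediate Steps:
W = 1464142 (W = -207432 + 1671574 = 1464142)
j(E) = 703 + E*(-301 + E)
(W + 2027656) + j(999) = (1464142 + 2027656) + (703 + 999² - 301*999) = 3491798 + (703 + 998001 - 300699) = 3491798 + 698005 = 4189803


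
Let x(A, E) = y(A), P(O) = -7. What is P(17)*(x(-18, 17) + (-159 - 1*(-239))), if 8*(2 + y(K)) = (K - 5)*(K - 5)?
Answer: -8071/8 ≈ -1008.9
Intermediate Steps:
y(K) = -2 + (-5 + K)²/8 (y(K) = -2 + ((K - 5)*(K - 5))/8 = -2 + ((-5 + K)*(-5 + K))/8 = -2 + (-5 + K)²/8)
x(A, E) = -2 + (-5 + A)²/8
P(17)*(x(-18, 17) + (-159 - 1*(-239))) = -7*((-2 + (-5 - 18)²/8) + (-159 - 1*(-239))) = -7*((-2 + (⅛)*(-23)²) + (-159 + 239)) = -7*((-2 + (⅛)*529) + 80) = -7*((-2 + 529/8) + 80) = -7*(513/8 + 80) = -7*1153/8 = -8071/8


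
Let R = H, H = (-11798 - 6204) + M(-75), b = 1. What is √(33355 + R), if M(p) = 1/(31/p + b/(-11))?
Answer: 7*√3388502/104 ≈ 123.90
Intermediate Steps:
M(p) = 1/(-1/11 + 31/p) (M(p) = 1/(31/p + 1/(-11)) = 1/(31/p + 1*(-1/11)) = 1/(31/p - 1/11) = 1/(-1/11 + 31/p))
H = -7489657/416 (H = (-11798 - 6204) - 11*(-75)/(-341 - 75) = -18002 - 11*(-75)/(-416) = -18002 - 11*(-75)*(-1/416) = -18002 - 825/416 = -7489657/416 ≈ -18004.)
R = -7489657/416 ≈ -18004.
√(33355 + R) = √(33355 - 7489657/416) = √(6386023/416) = 7*√3388502/104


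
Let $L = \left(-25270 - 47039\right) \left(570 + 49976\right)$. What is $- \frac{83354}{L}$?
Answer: $\frac{41677}{1827465357} \approx 2.2806 \cdot 10^{-5}$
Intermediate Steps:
$L = -3654930714$ ($L = \left(-72309\right) 50546 = -3654930714$)
$- \frac{83354}{L} = - \frac{83354}{-3654930714} = \left(-83354\right) \left(- \frac{1}{3654930714}\right) = \frac{41677}{1827465357}$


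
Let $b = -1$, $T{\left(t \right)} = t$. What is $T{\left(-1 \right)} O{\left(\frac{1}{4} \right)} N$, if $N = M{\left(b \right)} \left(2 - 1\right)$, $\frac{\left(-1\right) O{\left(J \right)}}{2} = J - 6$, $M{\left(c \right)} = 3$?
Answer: $- \frac{69}{2} \approx -34.5$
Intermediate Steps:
$O{\left(J \right)} = 12 - 2 J$ ($O{\left(J \right)} = - 2 \left(J - 6\right) = - 2 \left(-6 + J\right) = 12 - 2 J$)
$N = 3$ ($N = 3 \left(2 - 1\right) = 3 \cdot 1 = 3$)
$T{\left(-1 \right)} O{\left(\frac{1}{4} \right)} N = - (12 - \frac{2}{4}) 3 = - (12 - \frac{1}{2}) 3 = \left(-1\right) \frac{23}{2} \cdot 3 = \left(- \frac{23}{2}\right) 3 = - \frac{69}{2}$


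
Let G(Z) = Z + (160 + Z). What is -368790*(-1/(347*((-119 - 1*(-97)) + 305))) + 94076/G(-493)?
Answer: -4466868368/40557013 ≈ -110.14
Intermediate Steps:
G(Z) = 160 + 2*Z
-368790*(-1/(347*((-119 - 1*(-97)) + 305))) + 94076/G(-493) = -368790*(-1/(347*((-119 - 1*(-97)) + 305))) + 94076/(160 + 2*(-493)) = -368790*(-1/(347*((-119 + 97) + 305))) + 94076/(160 - 986) = -368790*(-1/(347*(-22 + 305))) + 94076/(-826) = -368790/((-347*283)) + 94076*(-1/826) = -368790/(-98201) - 47038/413 = -368790*(-1/98201) - 47038/413 = 368790/98201 - 47038/413 = -4466868368/40557013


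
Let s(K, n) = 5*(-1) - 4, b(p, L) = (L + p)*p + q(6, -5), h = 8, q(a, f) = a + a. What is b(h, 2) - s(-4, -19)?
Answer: 101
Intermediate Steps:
q(a, f) = 2*a
b(p, L) = 12 + p*(L + p) (b(p, L) = (L + p)*p + 2*6 = p*(L + p) + 12 = 12 + p*(L + p))
s(K, n) = -9 (s(K, n) = -5 - 4 = -9)
b(h, 2) - s(-4, -19) = (12 + 8² + 2*8) - 1*(-9) = (12 + 64 + 16) + 9 = 92 + 9 = 101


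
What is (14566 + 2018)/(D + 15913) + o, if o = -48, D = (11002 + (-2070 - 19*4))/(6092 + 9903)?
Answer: -11952528888/254537291 ≈ -46.958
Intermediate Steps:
D = 8856/15995 (D = (11002 + (-2070 - 1*76))/15995 = (11002 + (-2070 - 76))*(1/15995) = (11002 - 2146)*(1/15995) = 8856*(1/15995) = 8856/15995 ≈ 0.55367)
(14566 + 2018)/(D + 15913) + o = (14566 + 2018)/(8856/15995 + 15913) - 48 = 16584/(254537291/15995) - 48 = 16584*(15995/254537291) - 48 = 265261080/254537291 - 48 = -11952528888/254537291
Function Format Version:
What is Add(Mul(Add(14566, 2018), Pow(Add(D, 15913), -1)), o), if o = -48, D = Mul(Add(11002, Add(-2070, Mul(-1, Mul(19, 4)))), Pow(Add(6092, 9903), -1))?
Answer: Rational(-11952528888, 254537291) ≈ -46.958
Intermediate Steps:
D = Rational(8856, 15995) (D = Mul(Add(11002, Add(-2070, Mul(-1, 76))), Pow(15995, -1)) = Mul(Add(11002, Add(-2070, -76)), Rational(1, 15995)) = Mul(Add(11002, -2146), Rational(1, 15995)) = Mul(8856, Rational(1, 15995)) = Rational(8856, 15995) ≈ 0.55367)
Add(Mul(Add(14566, 2018), Pow(Add(D, 15913), -1)), o) = Add(Mul(Add(14566, 2018), Pow(Add(Rational(8856, 15995), 15913), -1)), -48) = Add(Mul(16584, Pow(Rational(254537291, 15995), -1)), -48) = Add(Mul(16584, Rational(15995, 254537291)), -48) = Add(Rational(265261080, 254537291), -48) = Rational(-11952528888, 254537291)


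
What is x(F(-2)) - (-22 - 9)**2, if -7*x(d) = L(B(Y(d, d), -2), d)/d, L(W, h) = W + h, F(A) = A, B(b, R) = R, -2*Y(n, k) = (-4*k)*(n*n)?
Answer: -6729/7 ≈ -961.29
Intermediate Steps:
Y(n, k) = 2*k*n**2 (Y(n, k) = -(-4*k)*n*n/2 = -(-4*k)*n**2/2 = -(-2)*k*n**2 = 2*k*n**2)
x(d) = -(-2 + d)/(7*d)
x(F(-2)) - (-22 - 9)**2 = (1/7)*(2 - 1*(-2))/(-2) - (-22 - 9)**2 = (1/7)*(-1/2)*(2 + 2) - 1*(-31)**2 = (1/7)*(-1/2)*4 - 1*961 = -2/7 - 961 = -6729/7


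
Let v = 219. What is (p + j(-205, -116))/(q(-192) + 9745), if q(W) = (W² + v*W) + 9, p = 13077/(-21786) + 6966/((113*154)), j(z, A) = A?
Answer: -1468457381/57752609068 ≈ -0.025427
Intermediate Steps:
p = -12634113/63186662 (p = 13077*(-1/21786) + 6966/17402 = -4359/7262 + 6966*(1/17402) = -4359/7262 + 3483/8701 = -12634113/63186662 ≈ -0.19995)
q(W) = 9 + W² + 219*W (q(W) = (W² + 219*W) + 9 = 9 + W² + 219*W)
(p + j(-205, -116))/(q(-192) + 9745) = (-12634113/63186662 - 116)/((9 + (-192)² + 219*(-192)) + 9745) = -7342286905/(63186662*((9 + 36864 - 42048) + 9745)) = -7342286905/(63186662*(-5175 + 9745)) = -7342286905/63186662/4570 = -7342286905/63186662*1/4570 = -1468457381/57752609068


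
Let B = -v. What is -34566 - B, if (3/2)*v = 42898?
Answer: -17902/3 ≈ -5967.3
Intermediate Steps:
v = 85796/3 (v = (⅔)*42898 = 85796/3 ≈ 28599.)
B = -85796/3 (B = -1*85796/3 = -85796/3 ≈ -28599.)
-34566 - B = -34566 - 1*(-85796/3) = -34566 + 85796/3 = -17902/3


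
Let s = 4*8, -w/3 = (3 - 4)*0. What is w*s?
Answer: 0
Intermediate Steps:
w = 0 (w = -3*(3 - 4)*0 = -(-3)*0 = -3*0 = 0)
s = 32
w*s = 0*32 = 0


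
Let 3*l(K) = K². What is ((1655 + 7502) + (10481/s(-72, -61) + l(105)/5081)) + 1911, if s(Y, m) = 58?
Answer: 3315184575/294698 ≈ 11249.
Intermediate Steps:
l(K) = K²/3
((1655 + 7502) + (10481/s(-72, -61) + l(105)/5081)) + 1911 = ((1655 + 7502) + (10481/58 + ((⅓)*105²)/5081)) + 1911 = (9157 + (10481*(1/58) + ((⅓)*11025)*(1/5081))) + 1911 = (9157 + (10481/58 + 3675*(1/5081))) + 1911 = (9157 + (10481/58 + 3675/5081)) + 1911 = (9157 + 53467111/294698) + 1911 = 2752016697/294698 + 1911 = 3315184575/294698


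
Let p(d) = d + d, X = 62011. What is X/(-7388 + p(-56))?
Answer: -62011/7500 ≈ -8.2681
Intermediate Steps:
p(d) = 2*d
X/(-7388 + p(-56)) = 62011/(-7388 + 2*(-56)) = 62011/(-7388 - 112) = 62011/(-7500) = 62011*(-1/7500) = -62011/7500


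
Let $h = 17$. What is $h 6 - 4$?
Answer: $98$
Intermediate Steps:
$h 6 - 4 = 17 \cdot 6 - 4 = 102 - 4 = 98$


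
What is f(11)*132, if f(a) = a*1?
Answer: 1452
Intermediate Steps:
f(a) = a
f(11)*132 = 11*132 = 1452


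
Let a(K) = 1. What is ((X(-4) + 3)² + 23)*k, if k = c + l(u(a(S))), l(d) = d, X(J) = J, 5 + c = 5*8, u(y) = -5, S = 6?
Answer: 720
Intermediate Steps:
c = 35 (c = -5 + 5*8 = -5 + 40 = 35)
k = 30 (k = 35 - 5 = 30)
((X(-4) + 3)² + 23)*k = ((-4 + 3)² + 23)*30 = ((-1)² + 23)*30 = (1 + 23)*30 = 24*30 = 720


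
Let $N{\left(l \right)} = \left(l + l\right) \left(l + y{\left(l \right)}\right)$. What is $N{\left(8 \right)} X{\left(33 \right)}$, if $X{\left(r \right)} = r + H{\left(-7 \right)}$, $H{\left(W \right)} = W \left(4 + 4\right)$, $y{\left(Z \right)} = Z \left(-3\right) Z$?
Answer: $67712$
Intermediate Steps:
$y{\left(Z \right)} = - 3 Z^{2}$ ($y{\left(Z \right)} = - 3 Z Z = - 3 Z^{2}$)
$H{\left(W \right)} = 8 W$ ($H{\left(W \right)} = W 8 = 8 W$)
$N{\left(l \right)} = 2 l \left(l - 3 l^{2}\right)$ ($N{\left(l \right)} = \left(l + l\right) \left(l - 3 l^{2}\right) = 2 l \left(l - 3 l^{2}\right)$)
$X{\left(r \right)} = -56 + r$ ($X{\left(r \right)} = r + 8 \left(-7\right) = r - 56 = -56 + r$)
$N{\left(8 \right)} X{\left(33 \right)} = 8^{2} \left(2 - 48\right) \left(-56 + 33\right) = 64 \left(2 - 48\right) \left(-23\right) = 64 \left(-46\right) \left(-23\right) = \left(-2944\right) \left(-23\right) = 67712$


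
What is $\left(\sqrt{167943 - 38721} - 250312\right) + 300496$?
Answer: $50184 + 3 \sqrt{14358} \approx 50544.0$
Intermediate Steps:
$\left(\sqrt{167943 - 38721} - 250312\right) + 300496 = \left(\sqrt{129222} - 250312\right) + 300496 = \left(3 \sqrt{14358} - 250312\right) + 300496 = \left(-250312 + 3 \sqrt{14358}\right) + 300496 = 50184 + 3 \sqrt{14358}$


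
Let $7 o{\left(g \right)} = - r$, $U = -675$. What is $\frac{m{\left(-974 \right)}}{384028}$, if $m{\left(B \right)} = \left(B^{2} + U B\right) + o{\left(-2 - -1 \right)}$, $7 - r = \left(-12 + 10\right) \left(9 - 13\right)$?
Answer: $\frac{11242883}{2688196} \approx 4.1823$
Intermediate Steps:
$r = -1$ ($r = 7 - \left(-12 + 10\right) \left(9 - 13\right) = 7 - \left(-2\right) \left(-4\right) = 7 - 8 = -1$)
$o{\left(g \right)} = \frac{1}{7}$ ($o{\left(g \right)} = \frac{\left(-1\right) \left(-1\right)}{7} = \frac{1}{7} \cdot 1 = \frac{1}{7}$)
$m{\left(B \right)} = \frac{1}{7} + B^{2} - 675 B$ ($m{\left(B \right)} = \left(B^{2} - 675 B\right) + \frac{1}{7} = \frac{1}{7} + B^{2} - 675 B$)
$\frac{m{\left(-974 \right)}}{384028} = \frac{\frac{1}{7} + \left(-974\right)^{2} - -657450}{384028} = \left(\frac{1}{7} + 948676 + 657450\right) \frac{1}{384028} = \frac{11242883}{7} \cdot \frac{1}{384028} = \frac{11242883}{2688196}$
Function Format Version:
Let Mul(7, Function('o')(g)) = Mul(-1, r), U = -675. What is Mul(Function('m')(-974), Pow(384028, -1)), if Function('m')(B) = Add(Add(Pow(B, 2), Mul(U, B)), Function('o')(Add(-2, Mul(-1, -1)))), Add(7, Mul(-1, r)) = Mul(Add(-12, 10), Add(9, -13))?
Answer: Rational(11242883, 2688196) ≈ 4.1823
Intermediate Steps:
r = -1 (r = Add(7, Mul(-1, Mul(Add(-12, 10), Add(9, -13)))) = Add(7, Mul(-1, Mul(-2, -4))) = Add(7, Mul(-1, 8)) = Add(7, -8) = -1)
Function('o')(g) = Rational(1, 7) (Function('o')(g) = Mul(Rational(1, 7), Mul(-1, -1)) = Mul(Rational(1, 7), 1) = Rational(1, 7))
Function('m')(B) = Add(Rational(1, 7), Pow(B, 2), Mul(-675, B)) (Function('m')(B) = Add(Add(Pow(B, 2), Mul(-675, B)), Rational(1, 7)) = Add(Rational(1, 7), Pow(B, 2), Mul(-675, B)))
Mul(Function('m')(-974), Pow(384028, -1)) = Mul(Add(Rational(1, 7), Pow(-974, 2), Mul(-675, -974)), Pow(384028, -1)) = Mul(Add(Rational(1, 7), 948676, 657450), Rational(1, 384028)) = Mul(Rational(11242883, 7), Rational(1, 384028)) = Rational(11242883, 2688196)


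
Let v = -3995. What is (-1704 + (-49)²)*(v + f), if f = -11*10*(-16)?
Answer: -1557795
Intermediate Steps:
f = 1760 (f = -110*(-16) = 1760)
(-1704 + (-49)²)*(v + f) = (-1704 + (-49)²)*(-3995 + 1760) = (-1704 + 2401)*(-2235) = 697*(-2235) = -1557795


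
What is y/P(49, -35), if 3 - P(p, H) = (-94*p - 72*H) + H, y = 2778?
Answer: 463/354 ≈ 1.3079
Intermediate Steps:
P(p, H) = 3 + 71*H + 94*p (P(p, H) = 3 - ((-94*p - 72*H) + H) = 3 - (-94*p - 71*H) = 3 + (71*H + 94*p) = 3 + 71*H + 94*p)
y/P(49, -35) = 2778/(3 + 71*(-35) + 94*49) = 2778/(3 - 2485 + 4606) = 2778/2124 = 2778*(1/2124) = 463/354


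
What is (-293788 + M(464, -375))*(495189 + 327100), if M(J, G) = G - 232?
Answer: -242077770155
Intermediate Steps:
M(J, G) = -232 + G
(-293788 + M(464, -375))*(495189 + 327100) = (-293788 + (-232 - 375))*(495189 + 327100) = (-293788 - 607)*822289 = -294395*822289 = -242077770155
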